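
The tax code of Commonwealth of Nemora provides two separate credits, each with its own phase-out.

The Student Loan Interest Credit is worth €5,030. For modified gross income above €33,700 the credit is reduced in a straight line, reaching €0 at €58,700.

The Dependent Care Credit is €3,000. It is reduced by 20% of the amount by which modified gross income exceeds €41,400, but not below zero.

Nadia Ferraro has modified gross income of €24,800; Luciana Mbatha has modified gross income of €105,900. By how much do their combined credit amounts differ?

Nadia (€24,800): Student Loan Interest Credit: €24,800 is at or below the €33,700 threshold, so the full €5,030 applies. Dependent Care Credit: €24,800 is at or below the €41,400 threshold, so the full €3,000 applies. total €5,030 + €3,000 = €8,030
Luciana (€105,900): Student Loan Interest Credit: €105,900 is at or above €58,700, so the credit is €0. Dependent Care Credit: 20% of the €64,500 excess over €41,400 is €12,900 ≥ base, so the credit is €0. total €0 + €0 = €0
Difference: |€8,030 − €0| = €8,030.

€8,030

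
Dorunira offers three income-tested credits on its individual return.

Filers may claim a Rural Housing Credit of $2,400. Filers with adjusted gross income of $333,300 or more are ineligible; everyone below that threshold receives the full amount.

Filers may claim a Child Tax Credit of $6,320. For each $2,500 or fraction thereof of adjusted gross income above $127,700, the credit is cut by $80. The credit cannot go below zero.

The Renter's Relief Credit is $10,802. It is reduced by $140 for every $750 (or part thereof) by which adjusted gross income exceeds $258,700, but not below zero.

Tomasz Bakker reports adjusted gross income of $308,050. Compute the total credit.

Rural Housing Credit: $308,050 is below the $333,300 cutoff, so the full $2,400 applies.
Child Tax Credit: income exceeds $127,700 by $180,350, which is 73 full-or-partial $2,500 increments; reduction = 73 × $80 = $5,840, leaving $480.
Renter's Relief Credit: income exceeds $258,700 by $49,350, which is 66 full-or-partial $750 increments; reduction = 66 × $140 = $9,240, leaving $1,562.
Total: $2,400 + $480 + $1,562 = $4,442.

$4,442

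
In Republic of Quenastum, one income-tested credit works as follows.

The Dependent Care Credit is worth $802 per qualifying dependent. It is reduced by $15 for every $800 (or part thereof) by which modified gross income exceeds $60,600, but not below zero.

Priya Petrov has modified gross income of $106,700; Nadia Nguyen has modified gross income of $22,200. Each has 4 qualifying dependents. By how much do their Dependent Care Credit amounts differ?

$870

Priya ($106,700): Dependent Care Credit: base = 4 × $802 = $3,208. income exceeds $60,600 by $46,100, which is 58 full-or-partial $800 increments; reduction = 58 × $15 = $870, leaving $2,338.
Nadia ($22,200): Dependent Care Credit: base = 4 × $802 = $3,208. $22,200 is at or below the $60,600 threshold, so the full $3,208 applies.
Difference: |$2,338 − $3,208| = $870.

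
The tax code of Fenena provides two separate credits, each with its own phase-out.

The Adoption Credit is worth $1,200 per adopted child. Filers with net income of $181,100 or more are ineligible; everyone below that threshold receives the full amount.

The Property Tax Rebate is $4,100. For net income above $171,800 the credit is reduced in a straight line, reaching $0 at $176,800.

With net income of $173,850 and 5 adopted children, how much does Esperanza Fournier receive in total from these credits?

Adoption Credit: base = 5 × $1,200 = $6,000. $173,850 is below the $181,100 cutoff, so the full $6,000 applies.
Property Tax Rebate: $173,850 is $2,050 into a $5,000 phase-out range, leaving 2,950/5,000 of the credit: $4,100 × 2,950/5,000 = $2,419.
Total: $6,000 + $2,419 = $8,419.

$8,419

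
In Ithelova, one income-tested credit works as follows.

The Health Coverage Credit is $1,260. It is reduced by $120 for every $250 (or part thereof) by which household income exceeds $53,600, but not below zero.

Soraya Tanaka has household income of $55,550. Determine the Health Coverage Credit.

$300

Health Coverage Credit: income exceeds $53,600 by $1,950, which is 8 full-or-partial $250 increments; reduction = 8 × $120 = $960, leaving $300.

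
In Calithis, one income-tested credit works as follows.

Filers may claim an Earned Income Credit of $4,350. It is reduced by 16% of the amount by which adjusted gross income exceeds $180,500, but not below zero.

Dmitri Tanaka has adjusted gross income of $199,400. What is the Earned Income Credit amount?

Earned Income Credit: 16% of the $18,900 excess over $180,500 is $3,024; credit = $4,350 − $3,024 = $1,326.

$1,326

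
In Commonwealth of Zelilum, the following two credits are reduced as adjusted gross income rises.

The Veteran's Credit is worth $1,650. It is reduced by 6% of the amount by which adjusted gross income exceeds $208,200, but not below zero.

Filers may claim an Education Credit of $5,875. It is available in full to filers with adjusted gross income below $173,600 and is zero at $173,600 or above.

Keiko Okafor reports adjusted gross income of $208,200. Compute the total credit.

$1,650

Veteran's Credit: $208,200 is at or below the $208,200 threshold, so the full $1,650 applies.
Education Credit: $208,200 meets or exceeds the $173,600 cutoff, so the credit is $0.
Total: $1,650 + $0 = $1,650.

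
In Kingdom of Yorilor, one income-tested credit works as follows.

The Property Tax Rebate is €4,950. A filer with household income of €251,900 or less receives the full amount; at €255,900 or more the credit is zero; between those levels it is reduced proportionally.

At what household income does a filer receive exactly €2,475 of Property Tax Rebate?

€253,900

€2,475 is 2,475/4,950 of the full €4,950, so 2,475/4,950 of the €4,000 range has been used: income = €251,900 + €4,000 × 2,475/4,950 = €253,900.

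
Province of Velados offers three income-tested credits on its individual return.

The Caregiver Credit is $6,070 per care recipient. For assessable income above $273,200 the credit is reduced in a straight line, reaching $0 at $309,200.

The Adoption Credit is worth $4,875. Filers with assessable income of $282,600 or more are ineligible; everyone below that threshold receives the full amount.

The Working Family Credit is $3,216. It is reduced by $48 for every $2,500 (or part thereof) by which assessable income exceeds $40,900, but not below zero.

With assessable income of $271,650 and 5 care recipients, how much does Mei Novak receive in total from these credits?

Caregiver Credit: base = 5 × $6,070 = $30,350. $271,650 is at or below the $273,200 threshold, so the full $30,350 applies.
Adoption Credit: $271,650 is below the $282,600 cutoff, so the full $4,875 applies.
Working Family Credit: income exceeds $40,900 by $230,750 → 93 increments × $48 = $4,464 ≥ base, so the credit is $0.
Total: $30,350 + $4,875 + $0 = $35,225.

$35,225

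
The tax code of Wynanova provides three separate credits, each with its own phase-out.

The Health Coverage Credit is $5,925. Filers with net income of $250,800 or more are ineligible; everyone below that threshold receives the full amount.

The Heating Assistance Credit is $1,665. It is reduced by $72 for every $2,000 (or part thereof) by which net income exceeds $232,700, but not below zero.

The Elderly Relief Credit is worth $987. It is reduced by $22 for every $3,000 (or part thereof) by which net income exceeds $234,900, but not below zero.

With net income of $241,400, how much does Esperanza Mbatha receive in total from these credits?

Health Coverage Credit: $241,400 is below the $250,800 cutoff, so the full $5,925 applies.
Heating Assistance Credit: income exceeds $232,700 by $8,700, which is 5 full-or-partial $2,000 increments; reduction = 5 × $72 = $360, leaving $1,305.
Elderly Relief Credit: income exceeds $234,900 by $6,500, which is 3 full-or-partial $3,000 increments; reduction = 3 × $22 = $66, leaving $921.
Total: $5,925 + $1,305 + $921 = $8,151.

$8,151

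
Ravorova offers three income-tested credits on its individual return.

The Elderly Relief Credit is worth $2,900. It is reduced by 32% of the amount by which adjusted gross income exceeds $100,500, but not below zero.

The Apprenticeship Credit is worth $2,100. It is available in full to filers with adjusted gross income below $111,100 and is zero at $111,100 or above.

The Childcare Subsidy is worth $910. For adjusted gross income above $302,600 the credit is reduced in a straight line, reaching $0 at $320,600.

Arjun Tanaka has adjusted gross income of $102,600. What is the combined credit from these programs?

Elderly Relief Credit: 32% of the $2,100 excess over $100,500 is $672; credit = $2,900 − $672 = $2,228.
Apprenticeship Credit: $102,600 is below the $111,100 cutoff, so the full $2,100 applies.
Childcare Subsidy: $102,600 is at or below the $302,600 threshold, so the full $910 applies.
Total: $2,228 + $2,100 + $910 = $5,238.

$5,238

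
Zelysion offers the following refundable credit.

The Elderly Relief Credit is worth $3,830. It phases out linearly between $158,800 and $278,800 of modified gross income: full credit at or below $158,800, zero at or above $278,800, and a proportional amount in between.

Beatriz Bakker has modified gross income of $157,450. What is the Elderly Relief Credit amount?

$3,830

Elderly Relief Credit: $157,450 is at or below the $158,800 threshold, so the full $3,830 applies.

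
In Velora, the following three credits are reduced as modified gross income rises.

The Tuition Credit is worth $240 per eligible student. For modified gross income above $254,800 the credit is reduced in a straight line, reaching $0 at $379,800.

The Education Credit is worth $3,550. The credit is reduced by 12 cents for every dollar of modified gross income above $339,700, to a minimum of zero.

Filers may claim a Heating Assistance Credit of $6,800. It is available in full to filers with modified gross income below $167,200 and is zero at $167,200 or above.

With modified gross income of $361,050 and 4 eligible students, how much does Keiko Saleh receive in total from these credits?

Tuition Credit: base = 4 × $240 = $960. $361,050 is $106,250 into a $125,000 phase-out range, leaving 18,750/125,000 of the credit: $960 × 18,750/125,000 = $144.
Education Credit: 12% of the $21,350 excess over $339,700 is $2,562; credit = $3,550 − $2,562 = $988.
Heating Assistance Credit: $361,050 meets or exceeds the $167,200 cutoff, so the credit is $0.
Total: $144 + $988 + $0 = $1,132.

$1,132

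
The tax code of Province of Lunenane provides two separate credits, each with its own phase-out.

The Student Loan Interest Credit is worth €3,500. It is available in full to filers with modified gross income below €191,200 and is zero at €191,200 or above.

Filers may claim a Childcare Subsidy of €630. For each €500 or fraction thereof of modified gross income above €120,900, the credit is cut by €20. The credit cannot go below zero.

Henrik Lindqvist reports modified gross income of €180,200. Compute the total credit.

€3,500

Student Loan Interest Credit: €180,200 is below the €191,200 cutoff, so the full €3,500 applies.
Childcare Subsidy: income exceeds €120,900 by €59,300 → 119 increments × €20 = €2,380 ≥ base, so the credit is €0.
Total: €3,500 + €0 = €3,500.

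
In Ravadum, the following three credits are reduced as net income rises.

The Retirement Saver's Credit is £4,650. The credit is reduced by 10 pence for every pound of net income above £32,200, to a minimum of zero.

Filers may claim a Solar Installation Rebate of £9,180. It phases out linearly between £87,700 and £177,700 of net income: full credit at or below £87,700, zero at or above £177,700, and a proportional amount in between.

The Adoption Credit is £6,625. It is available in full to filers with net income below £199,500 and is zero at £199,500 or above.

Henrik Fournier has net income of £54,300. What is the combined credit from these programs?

Retirement Saver's Credit: 10% of the £22,100 excess over £32,200 is £2,210; credit = £4,650 − £2,210 = £2,440.
Solar Installation Rebate: £54,300 is at or below the £87,700 threshold, so the full £9,180 applies.
Adoption Credit: £54,300 is below the £199,500 cutoff, so the full £6,625 applies.
Total: £2,440 + £9,180 + £6,625 = £18,245.

£18,245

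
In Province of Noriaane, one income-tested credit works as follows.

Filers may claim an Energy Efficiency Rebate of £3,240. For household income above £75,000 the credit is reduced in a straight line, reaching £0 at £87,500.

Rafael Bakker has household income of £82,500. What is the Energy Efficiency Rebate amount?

Energy Efficiency Rebate: £82,500 is £7,500 into a £12,500 phase-out range, leaving 5,000/12,500 of the credit: £3,240 × 5,000/12,500 = £1,296.

£1,296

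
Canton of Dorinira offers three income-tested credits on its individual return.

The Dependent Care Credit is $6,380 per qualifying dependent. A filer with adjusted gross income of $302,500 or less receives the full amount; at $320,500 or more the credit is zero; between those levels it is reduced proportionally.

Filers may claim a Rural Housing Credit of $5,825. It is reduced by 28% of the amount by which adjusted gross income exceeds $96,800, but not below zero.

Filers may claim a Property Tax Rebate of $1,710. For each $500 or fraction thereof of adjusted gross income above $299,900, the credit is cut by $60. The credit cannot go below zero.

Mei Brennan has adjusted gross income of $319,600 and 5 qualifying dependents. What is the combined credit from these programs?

Dependent Care Credit: base = 5 × $6,380 = $31,900. $319,600 is $17,100 into a $18,000 phase-out range, leaving 900/18,000 of the credit: $31,900 × 900/18,000 = $1,595.
Rural Housing Credit: 28% of the $222,800 excess over $96,800 is $62,384 ≥ base, so the credit is $0.
Property Tax Rebate: income exceeds $299,900 by $19,700 → 40 increments × $60 = $2,400 ≥ base, so the credit is $0.
Total: $1,595 + $0 + $0 = $1,595.

$1,595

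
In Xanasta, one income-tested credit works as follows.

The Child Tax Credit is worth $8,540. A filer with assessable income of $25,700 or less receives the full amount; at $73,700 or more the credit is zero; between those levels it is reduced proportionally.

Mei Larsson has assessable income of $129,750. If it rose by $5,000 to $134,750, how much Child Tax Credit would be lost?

At $129,750 — $129,750 is at or above $73,700, so the credit is $0.
At $134,750 — $134,750 is at or above $73,700, so the credit is $0.
Lost: $0 − $0 = $0.

$0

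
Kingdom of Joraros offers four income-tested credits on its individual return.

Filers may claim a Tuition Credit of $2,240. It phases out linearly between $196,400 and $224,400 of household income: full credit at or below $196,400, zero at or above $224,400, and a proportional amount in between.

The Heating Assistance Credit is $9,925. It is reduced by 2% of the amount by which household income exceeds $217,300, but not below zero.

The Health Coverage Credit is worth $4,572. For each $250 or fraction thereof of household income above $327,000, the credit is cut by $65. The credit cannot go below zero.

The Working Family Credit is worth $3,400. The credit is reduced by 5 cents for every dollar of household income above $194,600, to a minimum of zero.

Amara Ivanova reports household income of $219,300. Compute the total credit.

Tuition Credit: $219,300 is $22,900 into a $28,000 phase-out range, leaving 5,100/28,000 of the credit: $2,240 × 5,100/28,000 = $408.
Heating Assistance Credit: 2% of the $2,000 excess over $217,300 is $40; credit = $9,925 − $40 = $9,885.
Health Coverage Credit: $219,300 is at or below the $327,000 threshold, so the full $4,572 applies.
Working Family Credit: 5% of the $24,700 excess over $194,600 is $1,235; credit = $3,400 − $1,235 = $2,165.
Total: $408 + $9,885 + $4,572 + $2,165 = $17,030.

$17,030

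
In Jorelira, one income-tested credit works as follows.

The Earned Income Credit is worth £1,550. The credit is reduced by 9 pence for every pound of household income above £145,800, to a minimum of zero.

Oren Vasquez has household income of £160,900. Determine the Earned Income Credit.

£191

Earned Income Credit: 9% of the £15,100 excess over £145,800 is £1,359; credit = £1,550 − £1,359 = £191.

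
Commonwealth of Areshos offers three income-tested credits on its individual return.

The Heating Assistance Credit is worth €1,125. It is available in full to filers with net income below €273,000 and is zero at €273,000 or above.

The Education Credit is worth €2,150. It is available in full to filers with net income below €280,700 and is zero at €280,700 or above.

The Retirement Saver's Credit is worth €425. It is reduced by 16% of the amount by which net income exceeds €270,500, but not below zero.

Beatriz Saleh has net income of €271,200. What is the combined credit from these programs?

Heating Assistance Credit: €271,200 is below the €273,000 cutoff, so the full €1,125 applies.
Education Credit: €271,200 is below the €280,700 cutoff, so the full €2,150 applies.
Retirement Saver's Credit: 16% of the €700 excess over €270,500 is €112; credit = €425 − €112 = €313.
Total: €1,125 + €2,150 + €313 = €3,588.

€3,588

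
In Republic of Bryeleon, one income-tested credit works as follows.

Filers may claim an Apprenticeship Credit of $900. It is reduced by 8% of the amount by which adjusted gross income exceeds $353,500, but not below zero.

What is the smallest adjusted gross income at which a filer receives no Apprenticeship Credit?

$364,750

The credit falls by 8% of each dollar above $353,500, so it reaches zero when the excess is $900 / 8% = $11,250: income = $353,500 + $11,250 = $364,750.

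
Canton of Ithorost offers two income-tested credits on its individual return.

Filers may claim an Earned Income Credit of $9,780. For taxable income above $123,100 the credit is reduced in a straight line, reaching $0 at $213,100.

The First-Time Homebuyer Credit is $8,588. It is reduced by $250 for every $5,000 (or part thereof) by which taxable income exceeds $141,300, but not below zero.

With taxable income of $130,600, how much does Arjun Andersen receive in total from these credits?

Earned Income Credit: $130,600 is $7,500 into a $90,000 phase-out range, leaving 82,500/90,000 of the credit: $9,780 × 82,500/90,000 = $8,965.
First-Time Homebuyer Credit: $130,600 is at or below the $141,300 threshold, so the full $8,588 applies.
Total: $8,965 + $8,588 = $17,553.

$17,553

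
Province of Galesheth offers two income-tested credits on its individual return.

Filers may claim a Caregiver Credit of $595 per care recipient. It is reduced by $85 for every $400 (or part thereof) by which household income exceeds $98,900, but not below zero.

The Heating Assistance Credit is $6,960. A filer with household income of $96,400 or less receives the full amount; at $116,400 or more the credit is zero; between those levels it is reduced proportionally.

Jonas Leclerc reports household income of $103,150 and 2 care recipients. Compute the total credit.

$4,866

Caregiver Credit: base = 2 × $595 = $1,190. income exceeds $98,900 by $4,250, which is 11 full-or-partial $400 increments; reduction = 11 × $85 = $935, leaving $255.
Heating Assistance Credit: $103,150 is $6,750 into a $20,000 phase-out range, leaving 13,250/20,000 of the credit: $6,960 × 13,250/20,000 = $4,611.
Total: $255 + $4,611 = $4,866.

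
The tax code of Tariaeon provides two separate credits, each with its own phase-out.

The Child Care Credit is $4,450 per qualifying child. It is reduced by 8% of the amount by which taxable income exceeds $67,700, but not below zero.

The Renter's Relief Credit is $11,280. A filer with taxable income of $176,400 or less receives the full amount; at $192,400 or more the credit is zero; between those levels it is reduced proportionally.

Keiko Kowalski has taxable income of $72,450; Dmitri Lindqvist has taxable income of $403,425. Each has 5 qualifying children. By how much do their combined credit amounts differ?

Keiko ($72,450): Child Care Credit: base = 5 × $4,450 = $22,250. 8% of the $4,750 excess over $67,700 is $380; credit = $22,250 − $380 = $21,870. Renter's Relief Credit: $72,450 is at or below the $176,400 threshold, so the full $11,280 applies. total $21,870 + $11,280 = $33,150
Dmitri ($403,425): Child Care Credit: base = 5 × $4,450 = $22,250. 8% of the $335,725 excess over $67,700 is $26,858 ≥ base, so the credit is $0. Renter's Relief Credit: $403,425 is at or above $192,400, so the credit is $0. total $0 + $0 = $0
Difference: |$33,150 − $0| = $33,150.

$33,150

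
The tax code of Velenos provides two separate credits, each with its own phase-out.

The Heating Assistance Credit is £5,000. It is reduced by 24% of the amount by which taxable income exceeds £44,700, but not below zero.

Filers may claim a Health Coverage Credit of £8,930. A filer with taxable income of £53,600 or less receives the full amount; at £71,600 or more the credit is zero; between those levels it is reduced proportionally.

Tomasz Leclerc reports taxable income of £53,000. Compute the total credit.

£11,938

Heating Assistance Credit: 24% of the £8,300 excess over £44,700 is £1,992; credit = £5,000 − £1,992 = £3,008.
Health Coverage Credit: £53,000 is at or below the £53,600 threshold, so the full £8,930 applies.
Total: £3,008 + £8,930 = £11,938.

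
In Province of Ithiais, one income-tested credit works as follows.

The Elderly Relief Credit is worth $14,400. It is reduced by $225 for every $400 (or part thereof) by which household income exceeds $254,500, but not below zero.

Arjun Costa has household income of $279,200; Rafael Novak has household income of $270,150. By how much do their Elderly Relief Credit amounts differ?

Arjun ($279,200): Elderly Relief Credit: income exceeds $254,500 by $24,700, which is 62 full-or-partial $400 increments; reduction = 62 × $225 = $13,950, leaving $450.
Rafael ($270,150): Elderly Relief Credit: income exceeds $254,500 by $15,650, which is 40 full-or-partial $400 increments; reduction = 40 × $225 = $9,000, leaving $5,400.
Difference: |$450 − $5,400| = $4,950.

$4,950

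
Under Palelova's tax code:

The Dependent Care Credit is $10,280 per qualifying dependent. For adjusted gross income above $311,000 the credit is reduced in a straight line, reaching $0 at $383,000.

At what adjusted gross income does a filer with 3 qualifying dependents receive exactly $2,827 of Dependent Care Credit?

Full credit = 3 × $10,280 = $30,840.
$2,827 is 2,827/30,840 of the full $30,840, so 28,013/30,840 of the $72,000 range has been used: income = $311,000 + $72,000 × 28,013/30,840 = $376,400.

$376,400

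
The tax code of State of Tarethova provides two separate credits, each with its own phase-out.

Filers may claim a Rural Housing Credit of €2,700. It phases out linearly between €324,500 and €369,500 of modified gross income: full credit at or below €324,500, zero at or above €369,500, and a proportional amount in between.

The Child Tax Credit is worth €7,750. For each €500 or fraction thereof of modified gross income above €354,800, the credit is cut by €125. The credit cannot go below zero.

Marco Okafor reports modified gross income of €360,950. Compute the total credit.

Rural Housing Credit: €360,950 is €36,450 into a €45,000 phase-out range, leaving 8,550/45,000 of the credit: €2,700 × 8,550/45,000 = €513.
Child Tax Credit: income exceeds €354,800 by €6,150, which is 13 full-or-partial €500 increments; reduction = 13 × €125 = €1,625, leaving €6,125.
Total: €513 + €6,125 = €6,638.

€6,638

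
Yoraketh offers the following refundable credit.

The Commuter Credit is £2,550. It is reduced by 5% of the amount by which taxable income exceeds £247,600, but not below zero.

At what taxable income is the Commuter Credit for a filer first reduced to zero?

The credit falls by 5% of each pound above £247,600, so it reaches zero when the excess is £2,550 / 5% = £51,000: income = £247,600 + £51,000 = £298,600.

£298,600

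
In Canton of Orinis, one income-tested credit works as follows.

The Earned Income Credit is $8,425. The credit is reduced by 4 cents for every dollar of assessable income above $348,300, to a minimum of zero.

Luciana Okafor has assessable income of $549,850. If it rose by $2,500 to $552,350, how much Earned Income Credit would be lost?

$100

At $549,850 — 4% of the $201,550 excess over $348,300 is $8,062; credit = $8,425 − $8,062 = $363.
At $552,350 — 4% of the $204,050 excess over $348,300 is $8,162; credit = $8,425 − $8,162 = $263.
Lost: $363 − $263 = $100.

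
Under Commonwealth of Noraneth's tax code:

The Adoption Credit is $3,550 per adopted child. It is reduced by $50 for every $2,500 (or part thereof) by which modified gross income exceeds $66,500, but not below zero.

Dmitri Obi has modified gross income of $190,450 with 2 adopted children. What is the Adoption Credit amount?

Adoption Credit: base = 2 × $3,550 = $7,100. income exceeds $66,500 by $123,950, which is 50 full-or-partial $2,500 increments; reduction = 50 × $50 = $2,500, leaving $4,600.

$4,600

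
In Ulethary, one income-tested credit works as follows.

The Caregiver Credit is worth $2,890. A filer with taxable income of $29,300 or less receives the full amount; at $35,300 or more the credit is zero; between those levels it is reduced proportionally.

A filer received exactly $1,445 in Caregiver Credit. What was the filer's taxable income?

$1,445 is 1,445/2,890 of the full $2,890, so 1,445/2,890 of the $6,000 range has been used: income = $29,300 + $6,000 × 1,445/2,890 = $32,300.

$32,300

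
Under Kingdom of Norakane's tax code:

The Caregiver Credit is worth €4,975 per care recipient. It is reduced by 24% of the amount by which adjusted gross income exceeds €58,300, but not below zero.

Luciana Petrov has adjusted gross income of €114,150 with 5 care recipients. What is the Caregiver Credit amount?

Caregiver Credit: base = 5 × €4,975 = €24,875. 24% of the €55,850 excess over €58,300 is €13,404; credit = €24,875 − €13,404 = €11,471.

€11,471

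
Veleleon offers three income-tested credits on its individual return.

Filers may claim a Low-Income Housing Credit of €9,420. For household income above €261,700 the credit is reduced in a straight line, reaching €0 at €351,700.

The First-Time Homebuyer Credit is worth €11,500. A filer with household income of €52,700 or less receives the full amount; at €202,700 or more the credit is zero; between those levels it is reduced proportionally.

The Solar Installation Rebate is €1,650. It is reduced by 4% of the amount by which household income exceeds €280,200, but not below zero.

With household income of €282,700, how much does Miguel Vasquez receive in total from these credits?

€8,772

Low-Income Housing Credit: €282,700 is €21,000 into a €90,000 phase-out range, leaving 69,000/90,000 of the credit: €9,420 × 69,000/90,000 = €7,222.
First-Time Homebuyer Credit: €282,700 is at or above €202,700, so the credit is €0.
Solar Installation Rebate: 4% of the €2,500 excess over €280,200 is €100; credit = €1,650 − €100 = €1,550.
Total: €7,222 + €0 + €1,550 = €8,772.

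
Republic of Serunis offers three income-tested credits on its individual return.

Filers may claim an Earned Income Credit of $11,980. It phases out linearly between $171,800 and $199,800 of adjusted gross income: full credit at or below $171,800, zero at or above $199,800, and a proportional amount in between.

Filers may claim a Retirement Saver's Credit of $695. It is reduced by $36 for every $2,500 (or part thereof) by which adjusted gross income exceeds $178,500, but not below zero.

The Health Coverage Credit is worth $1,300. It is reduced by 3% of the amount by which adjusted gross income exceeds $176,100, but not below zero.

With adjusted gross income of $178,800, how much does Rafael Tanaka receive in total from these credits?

$10,863

Earned Income Credit: $178,800 is $7,000 into a $28,000 phase-out range, leaving 21,000/28,000 of the credit: $11,980 × 21,000/28,000 = $8,985.
Retirement Saver's Credit: income exceeds $178,500 by $300, which is 1 full-or-partial $2,500 increment; reduction = 1 × $36 = $36, leaving $659.
Health Coverage Credit: 3% of the $2,700 excess over $176,100 is $81; credit = $1,300 − $81 = $1,219.
Total: $8,985 + $659 + $1,219 = $10,863.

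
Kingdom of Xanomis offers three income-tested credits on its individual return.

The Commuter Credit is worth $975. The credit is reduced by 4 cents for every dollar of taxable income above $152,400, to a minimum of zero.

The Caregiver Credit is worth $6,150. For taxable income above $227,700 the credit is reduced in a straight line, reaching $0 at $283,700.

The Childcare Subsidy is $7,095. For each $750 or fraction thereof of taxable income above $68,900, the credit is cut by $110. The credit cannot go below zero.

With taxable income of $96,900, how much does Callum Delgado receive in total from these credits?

Commuter Credit: $96,900 is at or below the $152,400 threshold, so the full $975 applies.
Caregiver Credit: $96,900 is at or below the $227,700 threshold, so the full $6,150 applies.
Childcare Subsidy: income exceeds $68,900 by $28,000, which is 38 full-or-partial $750 increments; reduction = 38 × $110 = $4,180, leaving $2,915.
Total: $975 + $6,150 + $2,915 = $10,040.

$10,040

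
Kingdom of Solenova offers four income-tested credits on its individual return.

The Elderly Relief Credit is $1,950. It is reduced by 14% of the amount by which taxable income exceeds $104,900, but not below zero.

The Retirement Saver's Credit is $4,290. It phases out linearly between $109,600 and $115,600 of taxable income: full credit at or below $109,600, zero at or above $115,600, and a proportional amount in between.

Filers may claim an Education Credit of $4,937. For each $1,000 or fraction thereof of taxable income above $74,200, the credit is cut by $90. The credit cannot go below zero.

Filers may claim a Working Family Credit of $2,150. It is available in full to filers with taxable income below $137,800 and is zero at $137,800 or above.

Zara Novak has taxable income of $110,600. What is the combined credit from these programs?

Elderly Relief Credit: 14% of the $5,700 excess over $104,900 is $798; credit = $1,950 − $798 = $1,152.
Retirement Saver's Credit: $110,600 is $1,000 into a $6,000 phase-out range, leaving 5,000/6,000 of the credit: $4,290 × 5,000/6,000 = $3,575.
Education Credit: income exceeds $74,200 by $36,400, which is 37 full-or-partial $1,000 increments; reduction = 37 × $90 = $3,330, leaving $1,607.
Working Family Credit: $110,600 is below the $137,800 cutoff, so the full $2,150 applies.
Total: $1,152 + $3,575 + $1,607 + $2,150 = $8,484.

$8,484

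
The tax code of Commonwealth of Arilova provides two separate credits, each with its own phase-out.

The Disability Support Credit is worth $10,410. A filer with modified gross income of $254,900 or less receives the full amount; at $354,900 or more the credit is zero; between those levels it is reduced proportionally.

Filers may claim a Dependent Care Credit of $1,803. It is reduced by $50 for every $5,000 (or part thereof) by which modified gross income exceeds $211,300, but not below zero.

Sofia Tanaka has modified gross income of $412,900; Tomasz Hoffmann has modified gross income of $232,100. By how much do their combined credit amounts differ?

Sofia ($412,900): Disability Support Credit: $412,900 is at or above $354,900, so the credit is $0. Dependent Care Credit: income exceeds $211,300 by $201,600 → 41 increments × $50 = $2,050 ≥ base, so the credit is $0. total $0 + $0 = $0
Tomasz ($232,100): Disability Support Credit: $232,100 is at or below the $254,900 threshold, so the full $10,410 applies. Dependent Care Credit: income exceeds $211,300 by $20,800, which is 5 full-or-partial $5,000 increments; reduction = 5 × $50 = $250, leaving $1,553. total $10,410 + $1,553 = $11,963
Difference: |$0 − $11,963| = $11,963.

$11,963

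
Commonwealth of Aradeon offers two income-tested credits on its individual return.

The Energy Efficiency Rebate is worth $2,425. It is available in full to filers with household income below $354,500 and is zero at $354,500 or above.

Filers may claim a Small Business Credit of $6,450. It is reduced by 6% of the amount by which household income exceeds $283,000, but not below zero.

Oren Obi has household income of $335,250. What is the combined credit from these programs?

$5,740

Energy Efficiency Rebate: $335,250 is below the $354,500 cutoff, so the full $2,425 applies.
Small Business Credit: 6% of the $52,250 excess over $283,000 is $3,135; credit = $6,450 − $3,135 = $3,315.
Total: $2,425 + $3,315 = $5,740.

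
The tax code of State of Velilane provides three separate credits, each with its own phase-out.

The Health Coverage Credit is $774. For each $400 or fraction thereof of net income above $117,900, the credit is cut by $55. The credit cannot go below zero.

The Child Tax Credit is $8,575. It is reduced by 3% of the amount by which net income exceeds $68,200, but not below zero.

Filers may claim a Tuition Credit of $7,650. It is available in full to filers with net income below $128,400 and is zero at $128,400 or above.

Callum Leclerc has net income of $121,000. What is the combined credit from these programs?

Health Coverage Credit: income exceeds $117,900 by $3,100, which is 8 full-or-partial $400 increments; reduction = 8 × $55 = $440, leaving $334.
Child Tax Credit: 3% of the $52,800 excess over $68,200 is $1,584; credit = $8,575 − $1,584 = $6,991.
Tuition Credit: $121,000 is below the $128,400 cutoff, so the full $7,650 applies.
Total: $334 + $6,991 + $7,650 = $14,975.

$14,975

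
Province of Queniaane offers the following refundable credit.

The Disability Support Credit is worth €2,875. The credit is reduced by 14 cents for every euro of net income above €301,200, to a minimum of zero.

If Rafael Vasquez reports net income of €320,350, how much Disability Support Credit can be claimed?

Disability Support Credit: 14% of the €19,150 excess over €301,200 is €2,681; credit = €2,875 − €2,681 = €194.

€194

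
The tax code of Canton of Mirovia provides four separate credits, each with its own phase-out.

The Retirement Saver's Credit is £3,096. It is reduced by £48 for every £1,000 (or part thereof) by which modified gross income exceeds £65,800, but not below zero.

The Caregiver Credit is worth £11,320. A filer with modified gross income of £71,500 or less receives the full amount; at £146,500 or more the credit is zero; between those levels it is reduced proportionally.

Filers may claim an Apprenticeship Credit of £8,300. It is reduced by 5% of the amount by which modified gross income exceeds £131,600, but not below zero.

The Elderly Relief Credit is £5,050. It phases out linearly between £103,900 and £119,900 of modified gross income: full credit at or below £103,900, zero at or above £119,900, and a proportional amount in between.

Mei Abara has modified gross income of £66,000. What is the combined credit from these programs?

Retirement Saver's Credit: income exceeds £65,800 by £200, which is 1 full-or-partial £1,000 increment; reduction = 1 × £48 = £48, leaving £3,048.
Caregiver Credit: £66,000 is at or below the £71,500 threshold, so the full £11,320 applies.
Apprenticeship Credit: £66,000 is at or below the £131,600 threshold, so the full £8,300 applies.
Elderly Relief Credit: £66,000 is at or below the £103,900 threshold, so the full £5,050 applies.
Total: £3,048 + £11,320 + £8,300 + £5,050 = £27,718.

£27,718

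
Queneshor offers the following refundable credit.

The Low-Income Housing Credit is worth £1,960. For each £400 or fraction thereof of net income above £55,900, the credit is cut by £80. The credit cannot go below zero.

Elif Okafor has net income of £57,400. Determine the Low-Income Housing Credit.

£1,640

Low-Income Housing Credit: income exceeds £55,900 by £1,500, which is 4 full-or-partial £400 increments; reduction = 4 × £80 = £320, leaving £1,640.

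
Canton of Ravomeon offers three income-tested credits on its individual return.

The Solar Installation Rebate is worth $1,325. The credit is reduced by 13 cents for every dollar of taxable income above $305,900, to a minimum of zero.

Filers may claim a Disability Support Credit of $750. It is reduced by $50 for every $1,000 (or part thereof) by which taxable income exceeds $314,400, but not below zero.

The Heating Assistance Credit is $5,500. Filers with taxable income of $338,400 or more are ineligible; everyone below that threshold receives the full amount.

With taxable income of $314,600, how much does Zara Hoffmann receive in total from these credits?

$6,394

Solar Installation Rebate: 13% of the $8,700 excess over $305,900 is $1,131; credit = $1,325 − $1,131 = $194.
Disability Support Credit: income exceeds $314,400 by $200, which is 1 full-or-partial $1,000 increment; reduction = 1 × $50 = $50, leaving $700.
Heating Assistance Credit: $314,600 is below the $338,400 cutoff, so the full $5,500 applies.
Total: $194 + $700 + $5,500 = $6,394.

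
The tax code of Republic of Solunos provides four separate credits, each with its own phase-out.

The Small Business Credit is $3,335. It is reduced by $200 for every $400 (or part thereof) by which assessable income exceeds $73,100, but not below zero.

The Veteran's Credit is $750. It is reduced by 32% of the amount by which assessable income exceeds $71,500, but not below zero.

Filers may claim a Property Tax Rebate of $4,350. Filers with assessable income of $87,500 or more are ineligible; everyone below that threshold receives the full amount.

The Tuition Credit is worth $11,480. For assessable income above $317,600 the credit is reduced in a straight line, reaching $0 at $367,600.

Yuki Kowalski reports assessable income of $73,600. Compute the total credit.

$18,843

Small Business Credit: income exceeds $73,100 by $500, which is 2 full-or-partial $400 increments; reduction = 2 × $200 = $400, leaving $2,935.
Veteran's Credit: 32% of the $2,100 excess over $71,500 is $672; credit = $750 − $672 = $78.
Property Tax Rebate: $73,600 is below the $87,500 cutoff, so the full $4,350 applies.
Tuition Credit: $73,600 is at or below the $317,600 threshold, so the full $11,480 applies.
Total: $2,935 + $78 + $4,350 + $11,480 = $18,843.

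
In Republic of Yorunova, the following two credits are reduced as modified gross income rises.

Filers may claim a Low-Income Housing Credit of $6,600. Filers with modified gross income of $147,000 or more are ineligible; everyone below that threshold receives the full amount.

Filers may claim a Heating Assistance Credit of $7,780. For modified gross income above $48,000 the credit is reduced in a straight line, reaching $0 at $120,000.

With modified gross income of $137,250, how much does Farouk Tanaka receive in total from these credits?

Low-Income Housing Credit: $137,250 is below the $147,000 cutoff, so the full $6,600 applies.
Heating Assistance Credit: $137,250 is at or above $120,000, so the credit is $0.
Total: $6,600 + $0 = $6,600.

$6,600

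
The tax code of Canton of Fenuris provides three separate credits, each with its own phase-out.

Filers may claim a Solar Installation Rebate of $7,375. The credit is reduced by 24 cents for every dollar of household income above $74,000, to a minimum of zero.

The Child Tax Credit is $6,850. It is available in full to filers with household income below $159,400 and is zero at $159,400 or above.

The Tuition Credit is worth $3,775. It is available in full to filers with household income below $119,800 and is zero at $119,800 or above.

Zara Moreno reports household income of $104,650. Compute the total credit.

Solar Installation Rebate: 24% of the $30,650 excess over $74,000 is $7,356; credit = $7,375 − $7,356 = $19.
Child Tax Credit: $104,650 is below the $159,400 cutoff, so the full $6,850 applies.
Tuition Credit: $104,650 is below the $119,800 cutoff, so the full $3,775 applies.
Total: $19 + $6,850 + $3,775 = $10,644.

$10,644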